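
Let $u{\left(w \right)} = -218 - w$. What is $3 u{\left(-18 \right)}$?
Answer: $-600$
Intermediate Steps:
$3 u{\left(-18 \right)} = 3 \left(-218 - -18\right) = 3 \left(-218 + 18\right) = 3 \left(-200\right) = -600$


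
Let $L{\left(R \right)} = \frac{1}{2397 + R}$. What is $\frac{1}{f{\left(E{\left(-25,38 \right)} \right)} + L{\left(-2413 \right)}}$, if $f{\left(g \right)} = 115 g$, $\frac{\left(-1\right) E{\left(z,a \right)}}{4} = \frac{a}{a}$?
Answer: $- \frac{16}{7361} \approx -0.0021736$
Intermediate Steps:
$E{\left(z,a \right)} = -4$ ($E{\left(z,a \right)} = - 4 \frac{a}{a} = \left(-4\right) 1 = -4$)
$\frac{1}{f{\left(E{\left(-25,38 \right)} \right)} + L{\left(-2413 \right)}} = \frac{1}{115 \left(-4\right) + \frac{1}{2397 - 2413}} = \frac{1}{-460 + \frac{1}{-16}} = \frac{1}{-460 - \frac{1}{16}} = \frac{1}{- \frac{7361}{16}} = - \frac{16}{7361}$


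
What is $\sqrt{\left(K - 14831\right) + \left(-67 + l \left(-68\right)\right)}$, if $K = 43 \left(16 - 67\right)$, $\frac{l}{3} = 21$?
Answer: $15 i \sqrt{95} \approx 146.2 i$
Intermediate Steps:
$l = 63$ ($l = 3 \cdot 21 = 63$)
$K = -2193$ ($K = 43 \left(-51\right) = -2193$)
$\sqrt{\left(K - 14831\right) + \left(-67 + l \left(-68\right)\right)} = \sqrt{\left(-2193 - 14831\right) + \left(-67 + 63 \left(-68\right)\right)} = \sqrt{-17024 - 4351} = \sqrt{-21375} = 15 i \sqrt{95}$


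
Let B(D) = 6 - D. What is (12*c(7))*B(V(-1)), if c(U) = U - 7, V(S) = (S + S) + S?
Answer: 0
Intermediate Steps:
V(S) = 3*S (V(S) = 2*S + S = 3*S)
c(U) = -7 + U
(12*c(7))*B(V(-1)) = (12*(-7 + 7))*(6 - 3*(-1)) = (12*0)*(6 - 1*(-3)) = 0*(6 + 3) = 0*9 = 0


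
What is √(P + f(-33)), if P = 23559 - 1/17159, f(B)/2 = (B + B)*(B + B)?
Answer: 2*√2375397962998/17159 ≈ 179.64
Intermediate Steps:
f(B) = 8*B² (f(B) = 2*((B + B)*(B + B)) = 2*((2*B)*(2*B)) = 2*(4*B²) = 8*B²)
P = 404248880/17159 (P = 23559 - 1*1/17159 = 23559 - 1/17159 = 404248880/17159 ≈ 23559.)
√(P + f(-33)) = √(404248880/17159 + 8*(-33)²) = √(404248880/17159 + 8*1089) = √(404248880/17159 + 8712) = √(553738088/17159) = 2*√2375397962998/17159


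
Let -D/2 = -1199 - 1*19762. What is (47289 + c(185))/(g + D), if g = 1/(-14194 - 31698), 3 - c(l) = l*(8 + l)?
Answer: 531750604/1923884423 ≈ 0.27639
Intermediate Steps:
c(l) = 3 - l*(8 + l)
g = -1/45892 (g = 1/(-45892) = -1/45892 ≈ -2.1790e-5)
D = 41922 (D = -2*(-1199 - 1*19762) = -2*(-1199 - 19762) = -2*(-20961) = 41922)
(47289 + c(185))/(g + D) = (47289 + (3 - 1*185**2 - 8*185))/(-1/45892 + 41922) = (47289 + (3 - 1*34225 - 1480))/(1923884423/45892) = (47289 + (3 - 34225 - 1480))*(45892/1923884423) = (47289 - 35702)*(45892/1923884423) = 11587*(45892/1923884423) = 531750604/1923884423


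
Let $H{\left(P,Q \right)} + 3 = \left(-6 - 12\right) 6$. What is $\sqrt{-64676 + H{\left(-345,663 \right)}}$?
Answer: $i \sqrt{64787} \approx 254.53 i$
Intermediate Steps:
$H{\left(P,Q \right)} = -111$ ($H{\left(P,Q \right)} = -3 + \left(-6 - 12\right) 6 = -3 - 108 = -111$)
$\sqrt{-64676 + H{\left(-345,663 \right)}} = \sqrt{-64676 - 111} = \sqrt{-64787} = i \sqrt{64787}$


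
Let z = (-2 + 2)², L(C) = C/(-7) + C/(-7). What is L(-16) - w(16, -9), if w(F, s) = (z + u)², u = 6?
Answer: -220/7 ≈ -31.429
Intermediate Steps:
L(C) = -2*C/7 (L(C) = C*(-⅐) + C*(-⅐) = -C/7 - C/7 = -2*C/7)
z = 0 (z = 0² = 0)
w(F, s) = 36 (w(F, s) = (0 + 6)² = 6² = 36)
L(-16) - w(16, -9) = -2/7*(-16) - 1*36 = 32/7 - 36 = -220/7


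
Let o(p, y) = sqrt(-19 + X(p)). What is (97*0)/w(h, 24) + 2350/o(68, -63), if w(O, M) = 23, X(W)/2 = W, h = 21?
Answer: 2350*sqrt(13)/39 ≈ 217.26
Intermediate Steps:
X(W) = 2*W
o(p, y) = sqrt(-19 + 2*p)
(97*0)/w(h, 24) + 2350/o(68, -63) = (97*0)/23 + 2350/(sqrt(-19 + 2*68)) = 0*(1/23) + 2350/(sqrt(-19 + 136)) = 0 + 2350/(sqrt(117)) = 0 + 2350/((3*sqrt(13))) = 0 + 2350*(sqrt(13)/39) = 0 + 2350*sqrt(13)/39 = 2350*sqrt(13)/39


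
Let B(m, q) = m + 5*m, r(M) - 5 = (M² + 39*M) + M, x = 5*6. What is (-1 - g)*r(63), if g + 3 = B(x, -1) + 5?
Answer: -1188402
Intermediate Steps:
x = 30
r(M) = 5 + M² + 40*M (r(M) = 5 + ((M² + 39*M) + M) = 5 + (M² + 40*M) = 5 + M² + 40*M)
B(m, q) = 6*m
g = 182 (g = -3 + (6*30 + 5) = -3 + (180 + 5) = -3 + 185 = 182)
(-1 - g)*r(63) = (-1 - 1*182)*(5 + 63² + 40*63) = (-1 - 182)*(5 + 3969 + 2520) = -183*6494 = -1188402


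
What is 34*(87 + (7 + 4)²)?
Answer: 7072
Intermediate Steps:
34*(87 + (7 + 4)²) = 34*(87 + 11²) = 34*(87 + 121) = 34*208 = 7072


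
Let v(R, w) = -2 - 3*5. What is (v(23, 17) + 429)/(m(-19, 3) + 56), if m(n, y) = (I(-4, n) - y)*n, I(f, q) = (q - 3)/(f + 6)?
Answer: 206/161 ≈ 1.2795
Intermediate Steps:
v(R, w) = -17 (v(R, w) = -2 - 15 = -17)
I(f, q) = (-3 + q)/(6 + f)
m(n, y) = n*(-3/2 + n/2 - y) (m(n, y) = ((-3 + n)/(6 - 4) - y)*n = ((-3 + n)/2 - y)*n = ((-3/2 + n/2) - y)*n = (-3/2 + n/2 - y)*n = n*(-3/2 + n/2 - y))
(v(23, 17) + 429)/(m(-19, 3) + 56) = (-17 + 429)/((1/2)*(-19)*(-3 - 19 - 2*3) + 56) = 412/((1/2)*(-19)*(-3 - 19 - 6) + 56) = 412/((1/2)*(-19)*(-28) + 56) = 412/(266 + 56) = 412/322 = 412*(1/322) = 206/161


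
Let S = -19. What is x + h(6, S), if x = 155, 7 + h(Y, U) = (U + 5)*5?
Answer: 78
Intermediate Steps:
h(Y, U) = 18 + 5*U (h(Y, U) = -7 + (U + 5)*5 = -7 + (5 + U)*5 = -7 + (25 + 5*U) = 18 + 5*U)
x + h(6, S) = 155 + (18 + 5*(-19)) = 155 + (18 - 95) = 155 - 77 = 78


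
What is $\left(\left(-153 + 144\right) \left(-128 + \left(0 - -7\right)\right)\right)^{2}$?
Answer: $1185921$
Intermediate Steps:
$\left(\left(-153 + 144\right) \left(-128 + \left(0 - -7\right)\right)\right)^{2} = \left(- 9 \left(-128 + \left(0 + 7\right)\right)\right)^{2} = \left(- 9 \left(-128 + 7\right)\right)^{2} = \left(\left(-9\right) \left(-121\right)\right)^{2} = 1089^{2} = 1185921$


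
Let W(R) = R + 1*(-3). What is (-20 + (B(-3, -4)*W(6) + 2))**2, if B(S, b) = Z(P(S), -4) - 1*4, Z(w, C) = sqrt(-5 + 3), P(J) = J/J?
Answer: 882 - 180*I*sqrt(2) ≈ 882.0 - 254.56*I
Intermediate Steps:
P(J) = 1
Z(w, C) = I*sqrt(2) (Z(w, C) = sqrt(-2) = I*sqrt(2))
B(S, b) = -4 + I*sqrt(2) (B(S, b) = I*sqrt(2) - 1*4 = I*sqrt(2) - 4 = -4 + I*sqrt(2))
W(R) = -3 + R (W(R) = R - 3 = -3 + R)
(-20 + (B(-3, -4)*W(6) + 2))**2 = (-20 + ((-4 + I*sqrt(2))*(-3 + 6) + 2))**2 = (-20 + ((-4 + I*sqrt(2))*3 + 2))**2 = (-20 + ((-12 + 3*I*sqrt(2)) + 2))**2 = (-20 + (-10 + 3*I*sqrt(2)))**2 = (-30 + 3*I*sqrt(2))**2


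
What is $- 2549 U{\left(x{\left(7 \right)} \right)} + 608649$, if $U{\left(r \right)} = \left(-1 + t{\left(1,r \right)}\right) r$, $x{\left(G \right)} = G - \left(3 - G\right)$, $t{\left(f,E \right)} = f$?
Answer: $608649$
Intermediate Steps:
$x{\left(G \right)} = -3 + 2 G$ ($x{\left(G \right)} = G + \left(-3 + G\right) = -3 + 2 G$)
$U{\left(r \right)} = 0$ ($U{\left(r \right)} = \left(-1 + 1\right) r = 0 r = 0$)
$- 2549 U{\left(x{\left(7 \right)} \right)} + 608649 = \left(-2549\right) 0 + 608649 = 0 + 608649 = 608649$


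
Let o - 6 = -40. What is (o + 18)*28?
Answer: -448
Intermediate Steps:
o = -34 (o = 6 - 40 = -34)
(o + 18)*28 = (-34 + 18)*28 = -16*28 = -448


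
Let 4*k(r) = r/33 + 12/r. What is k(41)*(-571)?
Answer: -1185967/5412 ≈ -219.14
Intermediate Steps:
k(r) = 3/r + r/132 (k(r) = (r/33 + 12/r)/4 = (12/r + r/33)/4 = 3/r + r/132)
k(41)*(-571) = (3/41 + (1/132)*41)*(-571) = (3*(1/41) + 41/132)*(-571) = (3/41 + 41/132)*(-571) = (2077/5412)*(-571) = -1185967/5412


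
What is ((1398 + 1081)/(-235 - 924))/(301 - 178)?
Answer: -2479/142557 ≈ -0.017390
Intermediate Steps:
((1398 + 1081)/(-235 - 924))/(301 - 178) = (2479/(-1159))/123 = (2479*(-1/1159))*(1/123) = -2479/1159*1/123 = -2479/142557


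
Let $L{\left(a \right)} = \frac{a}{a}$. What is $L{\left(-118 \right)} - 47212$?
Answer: $-47211$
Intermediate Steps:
$L{\left(a \right)} = 1$
$L{\left(-118 \right)} - 47212 = 1 - 47212 = -47211$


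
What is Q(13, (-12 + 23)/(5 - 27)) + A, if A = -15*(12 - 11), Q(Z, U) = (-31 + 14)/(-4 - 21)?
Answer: -358/25 ≈ -14.320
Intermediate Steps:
Q(Z, U) = 17/25 (Q(Z, U) = -17/(-25) = -17*(-1/25) = 17/25)
A = -15 (A = -15*1 = -15)
Q(13, (-12 + 23)/(5 - 27)) + A = 17/25 - 15 = -358/25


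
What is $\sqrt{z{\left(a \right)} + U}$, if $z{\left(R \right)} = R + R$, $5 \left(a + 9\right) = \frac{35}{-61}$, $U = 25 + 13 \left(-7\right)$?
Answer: $\frac{i \sqrt{313418}}{61} \approx 9.1777 i$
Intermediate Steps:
$U = -66$ ($U = 25 - 91 = -66$)
$a = - \frac{556}{61}$ ($a = -9 + \frac{35 \frac{1}{-61}}{5} = -9 + \frac{35 \left(- \frac{1}{61}\right)}{5} = -9 + \frac{1}{5} \left(- \frac{35}{61}\right) = -9 - \frac{7}{61} = - \frac{556}{61} \approx -9.1147$)
$z{\left(R \right)} = 2 R$
$\sqrt{z{\left(a \right)} + U} = \sqrt{2 \left(- \frac{556}{61}\right) - 66} = \sqrt{- \frac{1112}{61} - 66} = \sqrt{- \frac{5138}{61}} = \frac{i \sqrt{313418}}{61}$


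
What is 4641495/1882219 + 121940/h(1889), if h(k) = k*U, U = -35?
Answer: 2210133059/3555511691 ≈ 0.62161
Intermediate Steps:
h(k) = -35*k (h(k) = k*(-35) = -35*k)
4641495/1882219 + 121940/h(1889) = 4641495/1882219 + 121940/((-35*1889)) = 4641495*(1/1882219) + 121940/(-66115) = 4641495/1882219 + 121940*(-1/66115) = 4641495/1882219 - 3484/1889 = 2210133059/3555511691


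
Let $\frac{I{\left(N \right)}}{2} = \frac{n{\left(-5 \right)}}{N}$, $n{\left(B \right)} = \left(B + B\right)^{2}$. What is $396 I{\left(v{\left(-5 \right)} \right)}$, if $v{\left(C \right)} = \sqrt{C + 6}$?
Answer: $79200$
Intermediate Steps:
$v{\left(C \right)} = \sqrt{6 + C}$
$n{\left(B \right)} = 4 B^{2}$ ($n{\left(B \right)} = \left(2 B\right)^{2} = 4 B^{2}$)
$I{\left(N \right)} = \frac{200}{N}$ ($I{\left(N \right)} = 2 \frac{4 \left(-5\right)^{2}}{N} = 2 \frac{4 \cdot 25}{N} = 2 \frac{100}{N} = \frac{200}{N}$)
$396 I{\left(v{\left(-5 \right)} \right)} = 396 \frac{200}{\sqrt{6 - 5}} = 396 \frac{200}{\sqrt{1}} = 396 \cdot \frac{200}{1} = 396 \cdot 200 \cdot 1 = 396 \cdot 200 = 79200$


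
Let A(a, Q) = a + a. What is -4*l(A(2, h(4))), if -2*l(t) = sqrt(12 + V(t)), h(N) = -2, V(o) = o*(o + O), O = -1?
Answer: 4*sqrt(6) ≈ 9.7980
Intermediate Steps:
V(o) = o*(-1 + o) (V(o) = o*(o - 1) = o*(-1 + o))
A(a, Q) = 2*a
l(t) = -sqrt(12 + t*(-1 + t))/2
-4*l(A(2, h(4))) = -(-2)*sqrt(12 + (2*2)*(-1 + 2*2)) = -(-2)*sqrt(12 + 4*(-1 + 4)) = -(-2)*sqrt(12 + 4*3) = -(-2)*sqrt(12 + 12) = -(-2)*sqrt(24) = -(-2)*2*sqrt(6) = -(-4)*sqrt(6) = 4*sqrt(6)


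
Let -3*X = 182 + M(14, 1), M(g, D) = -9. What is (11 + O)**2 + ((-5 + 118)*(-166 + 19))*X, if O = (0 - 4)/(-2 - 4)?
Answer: 8622334/9 ≈ 9.5804e+5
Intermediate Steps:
O = 2/3 (O = -4/(-6) = -4*(-1/6) = 2/3 ≈ 0.66667)
X = -173/3 (X = -(182 - 9)/3 = -1/3*173 = -173/3 ≈ -57.667)
(11 + O)**2 + ((-5 + 118)*(-166 + 19))*X = (11 + 2/3)**2 + ((-5 + 118)*(-166 + 19))*(-173/3) = (35/3)**2 + (113*(-147))*(-173/3) = 1225/9 - 16611*(-173/3) = 1225/9 + 957901 = 8622334/9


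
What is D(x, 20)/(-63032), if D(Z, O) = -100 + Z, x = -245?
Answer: 345/63032 ≈ 0.0054734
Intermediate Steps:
D(x, 20)/(-63032) = (-100 - 245)/(-63032) = -345*(-1/63032) = 345/63032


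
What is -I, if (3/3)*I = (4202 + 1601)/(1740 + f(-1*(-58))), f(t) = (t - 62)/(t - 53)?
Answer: -29015/8696 ≈ -3.3366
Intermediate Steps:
f(t) = (-62 + t)/(-53 + t)
I = 29015/8696 (I = (4202 + 1601)/(1740 + (-62 - 1*(-58))/(-53 - 1*(-58))) = 5803/(1740 + (-62 + 58)/(-53 + 58)) = 5803/(1740 - 4/5) = 5803/(1740 + (⅕)*(-4)) = 5803/(1740 - ⅘) = 5803/(8696/5) = 5803*(5/8696) = 29015/8696 ≈ 3.3366)
-I = -1*29015/8696 = -29015/8696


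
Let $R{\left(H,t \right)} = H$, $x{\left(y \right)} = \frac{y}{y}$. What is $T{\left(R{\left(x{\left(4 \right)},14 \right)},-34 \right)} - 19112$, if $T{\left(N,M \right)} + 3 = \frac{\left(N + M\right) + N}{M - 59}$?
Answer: $- \frac{1777663}{93} \approx -19115.0$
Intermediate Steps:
$x{\left(y \right)} = 1$
$T{\left(N,M \right)} = -3 + \frac{M + 2 N}{-59 + M}$ ($T{\left(N,M \right)} = -3 + \frac{\left(N + M\right) + N}{M - 59} = -3 + \frac{\left(M + N\right) + N}{-59 + M} = -3 + \frac{M + 2 N}{-59 + M}$)
$T{\left(R{\left(x{\left(4 \right)},14 \right)},-34 \right)} - 19112 = \frac{177 - -68 + 2 \cdot 1}{-59 - 34} - 19112 = \frac{177 + 68 + 2}{-93} - 19112 = \left(- \frac{1}{93}\right) 247 - 19112 = - \frac{247}{93} - 19112 = - \frac{1777663}{93}$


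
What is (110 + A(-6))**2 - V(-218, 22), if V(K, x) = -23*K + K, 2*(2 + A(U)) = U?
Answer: 6229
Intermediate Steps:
A(U) = -2 + U/2
V(K, x) = -22*K
(110 + A(-6))**2 - V(-218, 22) = (110 + (-2 + (1/2)*(-6)))**2 - (-22)*(-218) = (110 + (-2 - 3))**2 - 1*4796 = (110 - 5)**2 - 4796 = 105**2 - 4796 = 11025 - 4796 = 6229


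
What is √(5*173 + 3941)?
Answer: 3*√534 ≈ 69.325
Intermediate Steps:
√(5*173 + 3941) = √(865 + 3941) = √4806 = 3*√534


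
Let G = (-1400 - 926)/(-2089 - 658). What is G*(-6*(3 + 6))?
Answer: -125604/2747 ≈ -45.724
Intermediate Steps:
G = 2326/2747 (G = -2326/(-2747) = -2326*(-1/2747) = 2326/2747 ≈ 0.84674)
G*(-6*(3 + 6)) = 2326*(-6*(3 + 6))/2747 = 2326*(-6*9)/2747 = (2326/2747)*(-54) = -125604/2747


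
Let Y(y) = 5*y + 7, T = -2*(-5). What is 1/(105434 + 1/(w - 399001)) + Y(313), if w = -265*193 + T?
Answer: 74606552994292/47459639023 ≈ 1572.0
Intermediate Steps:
T = 10
w = -51135 (w = -265*193 + 10 = -51145 + 10 = -51135)
Y(y) = 7 + 5*y
1/(105434 + 1/(w - 399001)) + Y(313) = 1/(105434 + 1/(-51135 - 399001)) + (7 + 5*313) = 1/(105434 + 1/(-450136)) + (7 + 1565) = 1/(105434 - 1/450136) + 1572 = 1/(47459639023/450136) + 1572 = 450136/47459639023 + 1572 = 74606552994292/47459639023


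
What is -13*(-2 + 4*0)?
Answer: 26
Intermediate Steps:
-13*(-2 + 4*0) = -13*(-2 + 0) = -13*(-2) = 26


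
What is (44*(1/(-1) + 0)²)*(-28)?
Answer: -1232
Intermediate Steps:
(44*(1/(-1) + 0)²)*(-28) = (44*(-1 + 0)²)*(-28) = (44*(-1)²)*(-28) = (44*1)*(-28) = 44*(-28) = -1232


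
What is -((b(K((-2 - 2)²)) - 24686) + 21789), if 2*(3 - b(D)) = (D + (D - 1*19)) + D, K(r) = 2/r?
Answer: 46155/16 ≈ 2884.7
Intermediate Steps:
b(D) = 25/2 - 3*D/2 (b(D) = 3 - ((D + (D - 1*19)) + D)/2 = 3 - ((D + (D - 19)) + D)/2 = 3 - ((D + (-19 + D)) + D)/2 = 3 - ((-19 + 2*D) + D)/2 = 3 - (-19 + 3*D)/2 = 3 + (19/2 - 3*D/2) = 25/2 - 3*D/2)
-((b(K((-2 - 2)²)) - 24686) + 21789) = -(((25/2 - 3/((-2 - 2)²)) - 24686) + 21789) = -(((25/2 - 3/((-4)²)) - 24686) + 21789) = -(((25/2 - 3/16) - 24686) + 21789) = -((197/16 - 24686) + 21789) = -(-394779/16 + 21789) = -1*(-46155/16) = 46155/16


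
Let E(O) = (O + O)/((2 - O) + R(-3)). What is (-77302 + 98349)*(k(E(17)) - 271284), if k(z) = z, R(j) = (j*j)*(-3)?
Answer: -119904359107/21 ≈ -5.7097e+9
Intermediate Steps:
R(j) = -3*j² (R(j) = j²*(-3) = -3*j²)
E(O) = 2*O/(-25 - O) (E(O) = (O + O)/((2 - O) - 3*(-3)²) = (2*O)/((2 - O) - 3*9) = (2*O)/((2 - O) - 27) = (2*O)/(-25 - O) = 2*O/(-25 - O))
(-77302 + 98349)*(k(E(17)) - 271284) = (-77302 + 98349)*(-2*17/(25 + 17) - 271284) = 21047*(-2*17/42 - 271284) = 21047*(-2*17*1/42 - 271284) = 21047*(-17/21 - 271284) = 21047*(-5696981/21) = -119904359107/21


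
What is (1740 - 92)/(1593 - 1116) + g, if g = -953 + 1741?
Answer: 377524/477 ≈ 791.46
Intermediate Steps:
g = 788
(1740 - 92)/(1593 - 1116) + g = (1740 - 92)/(1593 - 1116) + 788 = 1648/477 + 788 = 377524/477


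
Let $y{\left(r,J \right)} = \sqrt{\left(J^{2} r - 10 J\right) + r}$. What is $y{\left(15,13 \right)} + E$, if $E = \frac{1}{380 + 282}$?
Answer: $\frac{1}{662} + 22 \sqrt{5} \approx 49.195$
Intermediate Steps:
$y{\left(r,J \right)} = \sqrt{r - 10 J + r J^{2}}$ ($y{\left(r,J \right)} = \sqrt{\left(r J^{2} - 10 J\right) + r} = \sqrt{\left(- 10 J + r J^{2}\right) + r} = \sqrt{r - 10 J + r J^{2}}$)
$E = \frac{1}{662} \approx 0.0015106$
$y{\left(15,13 \right)} + E = \sqrt{15 - 130 + 15 \cdot 13^{2}} + \frac{1}{662} = \sqrt{15 - 130 + 15 \cdot 169} + \frac{1}{662} = \sqrt{15 - 130 + 2535} + \frac{1}{662} = \sqrt{2420} + \frac{1}{662} = 22 \sqrt{5} + \frac{1}{662} = \frac{1}{662} + 22 \sqrt{5}$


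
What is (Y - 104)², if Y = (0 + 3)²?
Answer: 9025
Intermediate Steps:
Y = 9 (Y = 3² = 9)
(Y - 104)² = (9 - 104)² = (-95)² = 9025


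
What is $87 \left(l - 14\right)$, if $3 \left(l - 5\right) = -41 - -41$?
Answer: $-783$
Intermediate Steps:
$l = 5$ ($l = 5 + \frac{-41 - -41}{3} = 5 + \frac{-41 + 41}{3} = 5 + \frac{1}{3} \cdot 0 = 5 + 0 = 5$)
$87 \left(l - 14\right) = 87 \left(5 - 14\right) = 87 \left(-9\right) = -783$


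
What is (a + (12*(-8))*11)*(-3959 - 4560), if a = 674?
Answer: 3254258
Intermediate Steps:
(a + (12*(-8))*11)*(-3959 - 4560) = (674 + (12*(-8))*11)*(-3959 - 4560) = (674 - 96*11)*(-8519) = (674 - 1056)*(-8519) = -382*(-8519) = 3254258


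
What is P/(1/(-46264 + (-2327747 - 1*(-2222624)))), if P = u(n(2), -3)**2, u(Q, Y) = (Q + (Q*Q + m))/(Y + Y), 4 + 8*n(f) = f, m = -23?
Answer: -20837058067/9216 ≈ -2.2610e+6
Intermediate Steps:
n(f) = -1/2 + f/8
u(Q, Y) = (-23 + Q + Q**2)/(2*Y) (u(Q, Y) = (Q + (Q*Q - 23))/(Y + Y) = (Q + (Q**2 - 23))/((2*Y)) = (Q + (-23 + Q**2))*(1/(2*Y)) = (-23 + Q + Q**2)*(1/(2*Y)) = (-23 + Q + Q**2)/(2*Y))
P = 137641/9216 (P = ((1/2)*(-23 + (-1/2 + (1/8)*2) + (-1/2 + (1/8)*2)**2)/(-3))**2 = ((1/2)*(-1/3)*(-23 + (-1/2 + 1/4) + (-1/2 + 1/4)**2))**2 = ((1/2)*(-1/3)*(-23 - 1/4 + (-1/4)**2))**2 = ((1/2)*(-1/3)*(-23 - 1/4 + 1/16))**2 = ((1/2)*(-1/3)*(-371/16))**2 = (371/96)**2 = 137641/9216 ≈ 14.935)
P/(1/(-46264 + (-2327747 - 1*(-2222624)))) = 137641/(9216*(1/(-46264 + (-2327747 - 1*(-2222624))))) = 137641/(9216*(1/(-46264 + (-2327747 + 2222624)))) = 137641/(9216*(1/(-46264 - 105123))) = 137641/(9216*(1/(-151387))) = 137641/(9216*(-1/151387)) = (137641/9216)*(-151387) = -20837058067/9216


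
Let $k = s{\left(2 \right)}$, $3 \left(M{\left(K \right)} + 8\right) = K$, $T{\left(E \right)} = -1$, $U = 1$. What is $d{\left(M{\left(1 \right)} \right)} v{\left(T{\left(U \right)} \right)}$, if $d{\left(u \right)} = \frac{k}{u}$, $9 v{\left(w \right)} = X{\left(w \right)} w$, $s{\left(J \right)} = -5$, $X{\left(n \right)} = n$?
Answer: $\frac{5}{69} \approx 0.072464$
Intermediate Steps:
$M{\left(K \right)} = -8 + \frac{K}{3}$
$v{\left(w \right)} = \frac{w^{2}}{9}$ ($v{\left(w \right)} = \frac{w w}{9} = \frac{w^{2}}{9}$)
$k = -5$
$d{\left(u \right)} = - \frac{5}{u}$
$d{\left(M{\left(1 \right)} \right)} v{\left(T{\left(U \right)} \right)} = - \frac{5}{-8 + \frac{1}{3} \cdot 1} \frac{\left(-1\right)^{2}}{9} = - \frac{5}{-8 + \frac{1}{3}} \cdot \frac{1}{9} \cdot 1 = - \frac{5}{- \frac{23}{3}} \cdot \frac{1}{9} = \left(-5\right) \left(- \frac{3}{23}\right) \frac{1}{9} = \frac{15}{23} \cdot \frac{1}{9} = \frac{5}{69}$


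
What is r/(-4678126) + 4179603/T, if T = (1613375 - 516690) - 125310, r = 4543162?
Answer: 7569797738114/2272107321625 ≈ 3.3316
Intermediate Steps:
T = 971375 (T = 1096685 - 125310 = 971375)
r/(-4678126) + 4179603/T = 4543162/(-4678126) + 4179603/971375 = 4543162*(-1/4678126) + 4179603*(1/971375) = -2271581/2339063 + 4179603/971375 = 7569797738114/2272107321625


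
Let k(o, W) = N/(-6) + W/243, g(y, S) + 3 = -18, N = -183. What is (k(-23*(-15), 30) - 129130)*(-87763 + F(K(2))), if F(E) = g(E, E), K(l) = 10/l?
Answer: 917961633308/81 ≈ 1.1333e+10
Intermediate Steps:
g(y, S) = -21 (g(y, S) = -3 - 18 = -21)
F(E) = -21
k(o, W) = 61/2 + W/243 (k(o, W) = -183/(-6) + W/243 = -183*(-1/6) + W*(1/243) = 61/2 + W/243)
(k(-23*(-15), 30) - 129130)*(-87763 + F(K(2))) = ((61/2 + (1/243)*30) - 129130)*(-87763 - 21) = ((61/2 + 10/81) - 129130)*(-87784) = (4961/162 - 129130)*(-87784) = -20914099/162*(-87784) = 917961633308/81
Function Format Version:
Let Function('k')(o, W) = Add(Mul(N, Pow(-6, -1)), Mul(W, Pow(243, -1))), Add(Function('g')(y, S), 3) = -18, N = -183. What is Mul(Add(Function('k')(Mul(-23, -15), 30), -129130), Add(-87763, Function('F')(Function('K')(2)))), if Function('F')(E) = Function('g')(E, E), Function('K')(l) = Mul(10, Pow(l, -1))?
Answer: Rational(917961633308, 81) ≈ 1.1333e+10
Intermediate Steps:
Function('g')(y, S) = -21 (Function('g')(y, S) = Add(-3, -18) = -21)
Function('F')(E) = -21
Function('k')(o, W) = Add(Rational(61, 2), Mul(Rational(1, 243), W)) (Function('k')(o, W) = Add(Mul(-183, Pow(-6, -1)), Mul(W, Pow(243, -1))) = Add(Mul(-183, Rational(-1, 6)), Mul(W, Rational(1, 243))) = Add(Rational(61, 2), Mul(Rational(1, 243), W)))
Mul(Add(Function('k')(Mul(-23, -15), 30), -129130), Add(-87763, Function('F')(Function('K')(2)))) = Mul(Add(Add(Rational(61, 2), Mul(Rational(1, 243), 30)), -129130), Add(-87763, -21)) = Mul(Add(Add(Rational(61, 2), Rational(10, 81)), -129130), -87784) = Mul(Add(Rational(4961, 162), -129130), -87784) = Mul(Rational(-20914099, 162), -87784) = Rational(917961633308, 81)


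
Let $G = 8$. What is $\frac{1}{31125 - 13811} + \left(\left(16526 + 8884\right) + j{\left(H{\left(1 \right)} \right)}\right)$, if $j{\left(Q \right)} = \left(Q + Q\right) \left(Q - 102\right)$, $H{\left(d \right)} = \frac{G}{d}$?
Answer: $\frac{413908485}{17314} \approx 23906.0$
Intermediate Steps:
$H{\left(d \right)} = \frac{8}{d}$
$j{\left(Q \right)} = 2 Q \left(-102 + Q\right)$
$\frac{1}{31125 - 13811} + \left(\left(16526 + 8884\right) + j{\left(H{\left(1 \right)} \right)}\right) = \frac{1}{31125 - 13811} + \left(\left(16526 + 8884\right) + 2 \cdot \frac{8}{1} \left(-102 + \frac{8}{1}\right)\right) = \frac{1}{17314} + \left(25410 + 2 \cdot 8 \cdot 1 \left(-102 + 8 \cdot 1\right)\right) = \frac{1}{17314} + \left(25410 + 2 \cdot 8 \left(-102 + 8\right)\right) = \frac{1}{17314} + \left(25410 + 2 \cdot 8 \left(-94\right)\right) = \frac{1}{17314} + \left(25410 - 1504\right) = \frac{1}{17314} + 23906 = \frac{413908485}{17314}$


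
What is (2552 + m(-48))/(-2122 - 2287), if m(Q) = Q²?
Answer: -4856/4409 ≈ -1.1014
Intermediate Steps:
(2552 + m(-48))/(-2122 - 2287) = (2552 + (-48)²)/(-2122 - 2287) = (2552 + 2304)/(-4409) = 4856*(-1/4409) = -4856/4409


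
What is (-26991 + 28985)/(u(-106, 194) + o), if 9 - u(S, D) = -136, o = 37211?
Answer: 997/18678 ≈ 0.053378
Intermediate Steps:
u(S, D) = 145 (u(S, D) = 9 - 1*(-136) = 9 + 136 = 145)
(-26991 + 28985)/(u(-106, 194) + o) = (-26991 + 28985)/(145 + 37211) = 1994/37356 = 1994*(1/37356) = 997/18678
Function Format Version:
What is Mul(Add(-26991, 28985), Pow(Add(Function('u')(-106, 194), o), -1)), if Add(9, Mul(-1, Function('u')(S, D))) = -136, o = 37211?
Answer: Rational(997, 18678) ≈ 0.053378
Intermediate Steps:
Function('u')(S, D) = 145 (Function('u')(S, D) = Add(9, Mul(-1, -136)) = Add(9, 136) = 145)
Mul(Add(-26991, 28985), Pow(Add(Function('u')(-106, 194), o), -1)) = Mul(Add(-26991, 28985), Pow(Add(145, 37211), -1)) = Mul(1994, Pow(37356, -1)) = Mul(1994, Rational(1, 37356)) = Rational(997, 18678)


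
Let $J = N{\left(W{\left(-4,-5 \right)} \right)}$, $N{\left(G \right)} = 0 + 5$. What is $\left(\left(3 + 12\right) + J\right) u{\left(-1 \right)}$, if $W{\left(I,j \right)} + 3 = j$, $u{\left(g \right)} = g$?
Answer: $-20$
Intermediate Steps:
$W{\left(I,j \right)} = -3 + j$
$N{\left(G \right)} = 5$
$J = 5$
$\left(\left(3 + 12\right) + J\right) u{\left(-1 \right)} = \left(\left(3 + 12\right) + 5\right) \left(-1\right) = \left(15 + 5\right) \left(-1\right) = 20 \left(-1\right) = -20$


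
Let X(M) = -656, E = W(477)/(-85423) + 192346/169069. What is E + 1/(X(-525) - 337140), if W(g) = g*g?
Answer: -7444135739774015/4878578595443852 ≈ -1.5259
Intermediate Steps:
W(g) = g**2
E = -22037328143/14442381187 (E = 477**2/(-85423) + 192346/169069 = 227529*(-1/85423) + 192346*(1/169069) = -227529/85423 + 192346/169069 = -22037328143/14442381187 ≈ -1.5259)
E + 1/(X(-525) - 337140) = -22037328143/14442381187 + 1/(-656 - 337140) = -22037328143/14442381187 + 1/(-337796) = -22037328143/14442381187 - 1/337796 = -7444135739774015/4878578595443852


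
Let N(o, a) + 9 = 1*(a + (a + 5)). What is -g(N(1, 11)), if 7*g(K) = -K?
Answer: 18/7 ≈ 2.5714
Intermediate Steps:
N(o, a) = -4 + 2*a (N(o, a) = -9 + 1*(a + (a + 5)) = -9 + 1*(a + (5 + a)) = -9 + 1*(5 + 2*a) = -9 + (5 + 2*a) = -4 + 2*a)
g(K) = -K/7 (g(K) = (-K)/7 = -K/7)
-g(N(1, 11)) = -(-1)*(-4 + 2*11)/7 = -(-1)*(-4 + 22)/7 = -(-1)*18/7 = -1*(-18/7) = 18/7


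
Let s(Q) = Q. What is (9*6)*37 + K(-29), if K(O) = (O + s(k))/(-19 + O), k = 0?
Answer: 95933/48 ≈ 1998.6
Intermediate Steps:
K(O) = O/(-19 + O) (K(O) = (O + 0)/(-19 + O) = O/(-19 + O))
(9*6)*37 + K(-29) = (9*6)*37 - 29/(-19 - 29) = 54*37 - 29/(-48) = 1998 - 29*(-1/48) = 1998 + 29/48 = 95933/48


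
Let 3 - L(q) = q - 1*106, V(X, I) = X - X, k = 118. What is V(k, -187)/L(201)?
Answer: 0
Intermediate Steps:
V(X, I) = 0
L(q) = 109 - q (L(q) = 3 - (q - 1*106) = 3 - (q - 106) = 3 - (-106 + q) = 3 + (106 - q) = 109 - q)
V(k, -187)/L(201) = 0/(109 - 1*201) = 0/(109 - 201) = 0/(-92) = 0*(-1/92) = 0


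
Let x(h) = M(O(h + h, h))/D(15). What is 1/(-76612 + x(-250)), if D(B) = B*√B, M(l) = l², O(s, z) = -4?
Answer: -64641375/4952305021436 - 15*√15/1238076255359 ≈ -1.3053e-5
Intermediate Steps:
D(B) = B^(3/2)
x(h) = 16*√15/225 (x(h) = (-4)²/(15^(3/2)) = 16/((15*√15)) = 16*(√15/225) = 16*√15/225)
1/(-76612 + x(-250)) = 1/(-76612 + 16*√15/225)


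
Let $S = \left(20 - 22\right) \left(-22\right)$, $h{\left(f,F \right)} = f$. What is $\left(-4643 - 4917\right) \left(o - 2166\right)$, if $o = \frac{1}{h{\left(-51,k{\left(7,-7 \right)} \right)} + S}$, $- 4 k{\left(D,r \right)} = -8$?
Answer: $\frac{144958280}{7} \approx 2.0708 \cdot 10^{7}$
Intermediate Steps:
$k{\left(D,r \right)} = 2$ ($k{\left(D,r \right)} = \left(- \frac{1}{4}\right) \left(-8\right) = 2$)
$S = 44$ ($S = \left(-2\right) \left(-22\right) = 44$)
$o = - \frac{1}{7}$ ($o = \frac{1}{-51 + 44} = \frac{1}{-7} = - \frac{1}{7} \approx -0.14286$)
$\left(-4643 - 4917\right) \left(o - 2166\right) = \left(-4643 - 4917\right) \left(- \frac{1}{7} - 2166\right) = \left(-9560\right) \left(- \frac{15163}{7}\right) = \frac{144958280}{7}$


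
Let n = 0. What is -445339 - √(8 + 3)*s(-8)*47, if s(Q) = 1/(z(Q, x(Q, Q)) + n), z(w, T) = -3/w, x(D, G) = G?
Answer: -445339 - 376*√11/3 ≈ -4.4575e+5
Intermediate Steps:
s(Q) = -Q/3 (s(Q) = 1/(-3/Q + 0) = 1/(-3/Q) = -Q/3)
-445339 - √(8 + 3)*s(-8)*47 = -445339 - √(8 + 3)*(-⅓*(-8))*47 = -445339 - √11*(8/3)*47 = -445339 - 8*√11/3*47 = -445339 - 376*√11/3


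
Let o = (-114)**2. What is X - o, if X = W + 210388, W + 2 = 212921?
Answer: 410311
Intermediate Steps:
W = 212919 (W = -2 + 212921 = 212919)
X = 423307 (X = 212919 + 210388 = 423307)
o = 12996
X - o = 423307 - 1*12996 = 423307 - 12996 = 410311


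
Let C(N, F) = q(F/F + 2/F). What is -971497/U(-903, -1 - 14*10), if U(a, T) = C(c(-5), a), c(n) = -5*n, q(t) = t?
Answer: -877261791/901 ≈ -9.7365e+5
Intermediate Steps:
C(N, F) = 1 + 2/F (C(N, F) = F/F + 2/F = 1 + 2/F)
U(a, T) = (2 + a)/a
-971497/U(-903, -1 - 14*10) = -971497*(-903/(2 - 903)) = -971497/((-1/903*(-901))) = -971497/901/903 = -971497*903/901 = -877261791/901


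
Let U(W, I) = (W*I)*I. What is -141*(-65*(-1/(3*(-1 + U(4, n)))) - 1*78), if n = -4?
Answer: 689819/63 ≈ 10950.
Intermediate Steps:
U(W, I) = W*I**2 (U(W, I) = (I*W)*I = W*I**2)
-141*(-65*(-1/(3*(-1 + U(4, n)))) - 1*78) = -141*(-65*(-1/(3*(-1 + 4*(-4)**2))) - 1*78) = -141*(-65*(-1/(3*(-1 + 4*16))) - 78) = -141*(-65*(-1/(3*(-1 + 64))) - 78) = -141*(-65/(63*(-3)) - 78) = -141*(-65/(-189) - 78) = -141*(-65*(-1/189) - 78) = -141*(65/189 - 78) = -141*(-14677/189) = 689819/63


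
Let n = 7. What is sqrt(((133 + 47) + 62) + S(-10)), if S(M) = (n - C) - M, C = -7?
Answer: sqrt(266) ≈ 16.310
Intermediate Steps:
S(M) = 14 - M (S(M) = (7 - 1*(-7)) - M = (7 + 7) - M = 14 - M)
sqrt(((133 + 47) + 62) + S(-10)) = sqrt(((133 + 47) + 62) + (14 - 1*(-10))) = sqrt((180 + 62) + (14 + 10)) = sqrt(242 + 24) = sqrt(266)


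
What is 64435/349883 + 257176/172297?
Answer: 101083467603/60283791251 ≈ 1.6768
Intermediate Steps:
64435/349883 + 257176/172297 = 101083467603/60283791251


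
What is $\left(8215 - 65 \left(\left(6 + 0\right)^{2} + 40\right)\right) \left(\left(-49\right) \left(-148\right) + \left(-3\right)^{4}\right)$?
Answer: $24015575$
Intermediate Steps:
$\left(8215 - 65 \left(\left(6 + 0\right)^{2} + 40\right)\right) \left(\left(-49\right) \left(-148\right) + \left(-3\right)^{4}\right) = \left(8215 - 65 \left(6^{2} + 40\right)\right) \left(7252 + 81\right) = \left(8215 - 65 \left(36 + 40\right)\right) 7333 = \left(8215 - 4940\right) 7333 = 3275 \cdot 7333 = 24015575$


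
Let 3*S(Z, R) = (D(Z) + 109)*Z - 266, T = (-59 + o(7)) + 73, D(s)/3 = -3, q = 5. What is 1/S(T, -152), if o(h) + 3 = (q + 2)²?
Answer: 3/5734 ≈ 0.00052319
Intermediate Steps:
D(s) = -9 (D(s) = 3*(-3) = -9)
o(h) = 46 (o(h) = -3 + (5 + 2)² = -3 + 7² = -3 + 49 = 46)
T = 60 (T = (-59 + 46) + 73 = -13 + 73 = 60)
S(Z, R) = -266/3 + 100*Z/3 (S(Z, R) = ((-9 + 109)*Z - 266)/3 = (100*Z - 266)/3 = (-266 + 100*Z)/3 = -266/3 + 100*Z/3)
1/S(T, -152) = 1/(-266/3 + (100/3)*60) = 1/(-266/3 + 2000) = 1/(5734/3) = 3/5734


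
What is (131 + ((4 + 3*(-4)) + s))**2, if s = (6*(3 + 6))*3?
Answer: 81225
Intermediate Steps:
s = 162 (s = (6*9)*3 = 54*3 = 162)
(131 + ((4 + 3*(-4)) + s))**2 = (131 + ((4 + 3*(-4)) + 162))**2 = (131 + ((4 - 12) + 162))**2 = (131 + (-8 + 162))**2 = (131 + 154)**2 = 285**2 = 81225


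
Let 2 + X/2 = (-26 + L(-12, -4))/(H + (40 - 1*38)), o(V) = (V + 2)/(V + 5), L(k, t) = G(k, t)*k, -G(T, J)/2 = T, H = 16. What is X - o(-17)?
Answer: -1445/36 ≈ -40.139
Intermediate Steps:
G(T, J) = -2*T
L(k, t) = -2*k² (L(k, t) = (-2*k)*k = -2*k²)
o(V) = (2 + V)/(5 + V)
X = -350/9 (X = -4 + 2*((-26 - 2*(-12)²)/(16 + (40 - 1*38))) = -4 + 2*((-26 - 2*144)/(16 + (40 - 38))) = -4 + 2*((-26 - 288)/(16 + 2)) = -4 + 2*(-314/18) = -4 + 2*(-314*1/18) = -4 + 2*(-157/9) = -4 - 314/9 = -350/9 ≈ -38.889)
X - o(-17) = -350/9 - (2 - 17)/(5 - 17) = -350/9 - (-15)/(-12) = -350/9 - (-1)*(-15)/12 = -350/9 - 1*5/4 = -350/9 - 5/4 = -1445/36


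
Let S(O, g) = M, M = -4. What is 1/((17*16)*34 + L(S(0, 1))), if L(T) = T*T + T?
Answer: 1/9260 ≈ 0.00010799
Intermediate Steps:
S(O, g) = -4
L(T) = T + T² (L(T) = T² + T = T + T²)
1/((17*16)*34 + L(S(0, 1))) = 1/((17*16)*34 - 4*(1 - 4)) = 1/(272*34 - 4*(-3)) = 1/(9248 + 12) = 1/9260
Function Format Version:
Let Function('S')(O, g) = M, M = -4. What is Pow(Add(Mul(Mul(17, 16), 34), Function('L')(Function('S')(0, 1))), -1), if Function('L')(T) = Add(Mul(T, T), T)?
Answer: Rational(1, 9260) ≈ 0.00010799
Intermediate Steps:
Function('S')(O, g) = -4
Function('L')(T) = Add(T, Pow(T, 2)) (Function('L')(T) = Add(Pow(T, 2), T) = Add(T, Pow(T, 2)))
Pow(Add(Mul(Mul(17, 16), 34), Function('L')(Function('S')(0, 1))), -1) = Pow(Add(Mul(Mul(17, 16), 34), Mul(-4, Add(1, -4))), -1) = Pow(Add(Mul(272, 34), Mul(-4, -3)), -1) = Pow(Add(9248, 12), -1) = Pow(9260, -1) = Rational(1, 9260)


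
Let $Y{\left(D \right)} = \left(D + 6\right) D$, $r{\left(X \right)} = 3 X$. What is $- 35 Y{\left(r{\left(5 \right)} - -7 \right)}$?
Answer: $-21560$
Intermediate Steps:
$Y{\left(D \right)} = D \left(6 + D\right)$ ($Y{\left(D \right)} = \left(6 + D\right) D = D \left(6 + D\right)$)
$- 35 Y{\left(r{\left(5 \right)} - -7 \right)} = - 35 \left(3 \cdot 5 - -7\right) \left(6 + \left(3 \cdot 5 - -7\right)\right) = - 35 \left(15 + 7\right) \left(6 + \left(15 + 7\right)\right) = - 35 \cdot 22 \left(6 + 22\right) = - 35 \cdot 22 \cdot 28 = \left(-35\right) 616 = -21560$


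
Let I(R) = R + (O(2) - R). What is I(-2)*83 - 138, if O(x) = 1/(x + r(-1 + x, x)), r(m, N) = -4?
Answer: -359/2 ≈ -179.50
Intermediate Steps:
O(x) = 1/(-4 + x) (O(x) = 1/(x - 4) = 1/(-4 + x))
I(R) = -½ (I(R) = R + (1/(-4 + 2) - R) = R + (1/(-2) - R) = R + (-½ - R) = -½)
I(-2)*83 - 138 = -½*83 - 138 = -83/2 - 138 = -359/2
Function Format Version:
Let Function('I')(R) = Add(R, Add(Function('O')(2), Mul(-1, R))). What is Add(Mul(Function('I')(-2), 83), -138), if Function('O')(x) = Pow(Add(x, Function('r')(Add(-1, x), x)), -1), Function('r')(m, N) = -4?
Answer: Rational(-359, 2) ≈ -179.50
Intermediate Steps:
Function('O')(x) = Pow(Add(-4, x), -1) (Function('O')(x) = Pow(Add(x, -4), -1) = Pow(Add(-4, x), -1))
Function('I')(R) = Rational(-1, 2) (Function('I')(R) = Add(R, Add(Pow(Add(-4, 2), -1), Mul(-1, R))) = Add(R, Add(Pow(-2, -1), Mul(-1, R))) = Add(R, Add(Rational(-1, 2), Mul(-1, R))) = Rational(-1, 2))
Add(Mul(Function('I')(-2), 83), -138) = Add(Mul(Rational(-1, 2), 83), -138) = Add(Rational(-83, 2), -138) = Rational(-359, 2)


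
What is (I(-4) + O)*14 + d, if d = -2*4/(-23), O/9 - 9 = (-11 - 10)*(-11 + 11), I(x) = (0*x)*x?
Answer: 26090/23 ≈ 1134.3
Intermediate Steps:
I(x) = 0 (I(x) = 0*x = 0)
O = 81 (O = 81 + 9*((-11 - 10)*(-11 + 11)) = 81 + 9*(-21*0) = 81 + 9*0 = 81 + 0 = 81)
d = 8/23 (d = -8*(-1/23) = 8/23 ≈ 0.34783)
(I(-4) + O)*14 + d = (0 + 81)*14 + 8/23 = 81*14 + 8/23 = 1134 + 8/23 = 26090/23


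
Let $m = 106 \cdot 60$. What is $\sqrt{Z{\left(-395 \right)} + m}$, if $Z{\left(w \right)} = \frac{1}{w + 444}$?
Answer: $\frac{\sqrt{311641}}{7} \approx 79.75$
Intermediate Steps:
$m = 6360$
$Z{\left(w \right)} = \frac{1}{444 + w}$
$\sqrt{Z{\left(-395 \right)} + m} = \sqrt{\frac{1}{444 - 395} + 6360} = \sqrt{\frac{1}{49} + 6360} = \sqrt{\frac{311641}{49}} = \frac{\sqrt{311641}}{7}$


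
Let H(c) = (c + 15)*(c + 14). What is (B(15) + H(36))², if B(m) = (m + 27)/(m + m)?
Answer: 162741049/25 ≈ 6.5096e+6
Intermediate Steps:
H(c) = (14 + c)*(15 + c) (H(c) = (15 + c)*(14 + c) = (14 + c)*(15 + c))
B(m) = (27 + m)/(2*m) (B(m) = (27 + m)/((2*m)) = (27 + m)*(1/(2*m)) = (27 + m)/(2*m))
(B(15) + H(36))² = ((½)*(27 + 15)/15 + (210 + 36² + 29*36))² = ((½)*(1/15)*42 + (210 + 1296 + 1044))² = (7/5 + 2550)² = (12757/5)² = 162741049/25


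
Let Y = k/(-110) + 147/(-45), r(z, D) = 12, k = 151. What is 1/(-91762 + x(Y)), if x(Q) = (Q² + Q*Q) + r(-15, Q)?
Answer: -54450/4993443539 ≈ -1.0904e-5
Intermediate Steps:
Y = -1531/330 (Y = 151/(-110) + 147/(-45) = 151*(-1/110) + 147*(-1/45) = -151/110 - 49/15 = -1531/330 ≈ -4.6394)
x(Q) = 12 + 2*Q² (x(Q) = (Q² + Q*Q) + 12 = (Q² + Q²) + 12 = 2*Q² + 12 = 12 + 2*Q²)
1/(-91762 + x(Y)) = 1/(-91762 + (12 + 2*(-1531/330)²)) = 1/(-91762 + (12 + 2*(2343961/108900))) = 1/(-91762 + (12 + 2343961/54450)) = 1/(-91762 + 2997361/54450) = 1/(-4993443539/54450) = -54450/4993443539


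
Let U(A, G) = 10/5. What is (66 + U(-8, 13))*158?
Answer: 10744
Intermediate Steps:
U(A, G) = 2 (U(A, G) = 10*(⅕) = 2)
(66 + U(-8, 13))*158 = (66 + 2)*158 = 68*158 = 10744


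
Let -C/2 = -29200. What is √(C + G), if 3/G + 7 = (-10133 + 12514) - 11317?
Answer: √518963479419/2981 ≈ 241.66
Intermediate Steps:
C = 58400 (C = -2*(-29200) = 58400)
G = -1/2981 (G = 3/(-7 + ((-10133 + 12514) - 11317)) = 3/(-7 + (2381 - 11317)) = 3/(-7 - 8936) = 3/(-8943) = 3*(-1/8943) = -1/2981 ≈ -0.00033546)
√(C + G) = √(58400 - 1/2981) = √(174090399/2981) = √518963479419/2981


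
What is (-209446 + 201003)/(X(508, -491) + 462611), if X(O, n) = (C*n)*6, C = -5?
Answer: -8443/477341 ≈ -0.017688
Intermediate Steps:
X(O, n) = -30*n (X(O, n) = -5*n*6 = -30*n)
(-209446 + 201003)/(X(508, -491) + 462611) = (-209446 + 201003)/(-30*(-491) + 462611) = -8443/(14730 + 462611) = -8443/477341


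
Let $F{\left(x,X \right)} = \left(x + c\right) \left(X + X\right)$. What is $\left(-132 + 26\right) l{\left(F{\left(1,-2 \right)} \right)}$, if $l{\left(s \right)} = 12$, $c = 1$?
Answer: $-1272$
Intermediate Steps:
$F{\left(x,X \right)} = 2 X \left(1 + x\right)$ ($F{\left(x,X \right)} = \left(x + 1\right) \left(X + X\right) = \left(1 + x\right) 2 X = 2 X \left(1 + x\right)$)
$\left(-132 + 26\right) l{\left(F{\left(1,-2 \right)} \right)} = \left(-132 + 26\right) 12 = \left(-106\right) 12 = -1272$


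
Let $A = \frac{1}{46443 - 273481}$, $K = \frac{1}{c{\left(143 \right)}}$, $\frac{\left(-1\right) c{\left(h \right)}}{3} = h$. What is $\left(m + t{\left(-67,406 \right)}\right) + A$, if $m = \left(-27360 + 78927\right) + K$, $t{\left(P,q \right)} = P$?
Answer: $\frac{5016063825533}{97399302} \approx 51500.0$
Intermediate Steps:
$c{\left(h \right)} = - 3 h$
$K = - \frac{1}{429}$ ($K = \frac{1}{\left(-3\right) 143} = \frac{1}{-429} = - \frac{1}{429} \approx -0.002331$)
$m = \frac{22122242}{429}$ ($m = \left(-27360 + 78927\right) - \frac{1}{429} = 51567 - \frac{1}{429} = \frac{22122242}{429} \approx 51567.0$)
$A = - \frac{1}{227038}$ ($A = \frac{1}{-227038} = - \frac{1}{227038} \approx -4.4046 \cdot 10^{-6}$)
$\left(m + t{\left(-67,406 \right)}\right) + A = \left(\frac{22122242}{429} - 67\right) - \frac{1}{227038} = \frac{22093499}{429} - \frac{1}{227038} = \frac{5016063825533}{97399302}$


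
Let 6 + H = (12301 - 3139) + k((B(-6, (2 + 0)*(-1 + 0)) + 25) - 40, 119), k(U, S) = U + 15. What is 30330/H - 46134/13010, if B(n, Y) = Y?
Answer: -6929334/29773385 ≈ -0.23274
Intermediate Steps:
k(U, S) = 15 + U
H = 9154 (H = -6 + ((12301 - 3139) + (15 + (((2 + 0)*(-1 + 0) + 25) - 40))) = -6 + (9162 + (15 + ((2*(-1) + 25) - 40))) = -6 + (9162 + (15 + ((-2 + 25) - 40))) = -6 + (9162 + (15 + (23 - 40))) = -6 + (9162 + (15 - 17)) = -6 + (9162 - 2) = -6 + 9160 = 9154)
30330/H - 46134/13010 = 30330/9154 - 46134/13010 = 30330*(1/9154) - 46134*1/13010 = 15165/4577 - 23067/6505 = -6929334/29773385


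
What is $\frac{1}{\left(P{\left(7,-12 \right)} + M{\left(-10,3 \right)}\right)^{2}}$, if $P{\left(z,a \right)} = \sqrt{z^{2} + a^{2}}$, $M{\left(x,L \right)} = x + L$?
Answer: $\frac{1}{\left(-7 + \sqrt{193}\right)^{2}} \approx 0.02105$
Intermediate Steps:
$M{\left(x,L \right)} = L + x$
$P{\left(z,a \right)} = \sqrt{a^{2} + z^{2}}$
$\frac{1}{\left(P{\left(7,-12 \right)} + M{\left(-10,3 \right)}\right)^{2}} = \frac{1}{\left(\sqrt{\left(-12\right)^{2} + 7^{2}} + \left(3 - 10\right)\right)^{2}} = \frac{1}{\left(\sqrt{144 + 49} - 7\right)^{2}} = \frac{1}{\left(\sqrt{193} - 7\right)^{2}} = \frac{1}{\left(-7 + \sqrt{193}\right)^{2}}$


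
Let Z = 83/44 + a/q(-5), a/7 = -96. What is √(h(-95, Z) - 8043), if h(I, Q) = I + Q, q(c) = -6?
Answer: 3*I*√431519/22 ≈ 89.577*I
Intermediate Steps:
a = -672 (a = 7*(-96) = -672)
Z = 5011/44 (Z = 83/44 - 672/(-6) = 83*(1/44) - 672*(-⅙) = 83/44 + 112 = 5011/44 ≈ 113.89)
√(h(-95, Z) - 8043) = √((-95 + 5011/44) - 8043) = √(831/44 - 8043) = √(-353061/44) = 3*I*√431519/22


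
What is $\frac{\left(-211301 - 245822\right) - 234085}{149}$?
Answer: $- \frac{691208}{149} \approx -4639.0$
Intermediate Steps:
$\frac{\left(-211301 - 245822\right) - 234085}{149} = \left(-457123 - 234085\right) \frac{1}{149} = \left(-691208\right) \frac{1}{149} = - \frac{691208}{149}$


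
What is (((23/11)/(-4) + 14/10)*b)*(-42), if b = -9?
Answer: 36477/110 ≈ 331.61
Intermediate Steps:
(((23/11)/(-4) + 14/10)*b)*(-42) = (((23/11)/(-4) + 14/10)*(-9))*(-42) = (((23*(1/11))*(-¼) + 14*(⅒))*(-9))*(-42) = (((23/11)*(-¼) + 7/5)*(-9))*(-42) = ((-23/44 + 7/5)*(-9))*(-42) = ((193/220)*(-9))*(-42) = -1737/220*(-42) = 36477/110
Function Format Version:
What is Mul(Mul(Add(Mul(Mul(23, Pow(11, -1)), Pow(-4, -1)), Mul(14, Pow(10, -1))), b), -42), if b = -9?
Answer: Rational(36477, 110) ≈ 331.61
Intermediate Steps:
Mul(Mul(Add(Mul(Mul(23, Pow(11, -1)), Pow(-4, -1)), Mul(14, Pow(10, -1))), b), -42) = Mul(Mul(Add(Mul(Mul(23, Pow(11, -1)), Pow(-4, -1)), Mul(14, Pow(10, -1))), -9), -42) = Mul(Mul(Add(Mul(Mul(23, Rational(1, 11)), Rational(-1, 4)), Mul(14, Rational(1, 10))), -9), -42) = Mul(Mul(Add(Mul(Rational(23, 11), Rational(-1, 4)), Rational(7, 5)), -9), -42) = Mul(Mul(Add(Rational(-23, 44), Rational(7, 5)), -9), -42) = Mul(Mul(Rational(193, 220), -9), -42) = Mul(Rational(-1737, 220), -42) = Rational(36477, 110)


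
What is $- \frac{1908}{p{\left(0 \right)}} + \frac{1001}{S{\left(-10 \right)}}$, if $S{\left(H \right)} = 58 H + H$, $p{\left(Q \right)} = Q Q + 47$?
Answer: $- \frac{1172767}{27730} \approx -42.292$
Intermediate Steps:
$p{\left(Q \right)} = 47 + Q^{2}$ ($p{\left(Q \right)} = Q^{2} + 47 = 47 + Q^{2}$)
$S{\left(H \right)} = 59 H$
$- \frac{1908}{p{\left(0 \right)}} + \frac{1001}{S{\left(-10 \right)}} = - \frac{1908}{47 + 0^{2}} + \frac{1001}{59 \left(-10\right)} = - \frac{1908}{47 + 0} + \frac{1001}{-590} = - \frac{1908}{47} + 1001 \left(- \frac{1}{590}\right) = \left(-1908\right) \frac{1}{47} - \frac{1001}{590} = - \frac{1908}{47} - \frac{1001}{590} = - \frac{1172767}{27730}$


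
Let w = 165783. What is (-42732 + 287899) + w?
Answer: 410950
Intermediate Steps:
(-42732 + 287899) + w = (-42732 + 287899) + 165783 = 245167 + 165783 = 410950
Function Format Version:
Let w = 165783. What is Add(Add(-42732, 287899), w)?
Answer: 410950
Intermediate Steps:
Add(Add(-42732, 287899), w) = Add(Add(-42732, 287899), 165783) = Add(245167, 165783) = 410950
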